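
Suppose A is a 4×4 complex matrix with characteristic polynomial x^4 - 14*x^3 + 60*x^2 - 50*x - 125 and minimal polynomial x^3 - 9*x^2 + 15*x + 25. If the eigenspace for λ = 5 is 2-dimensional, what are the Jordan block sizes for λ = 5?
Block sizes for λ = 5: [2, 1]

Step 1 — from the characteristic polynomial, algebraic multiplicity of λ = 5 is 3. From dim ker(A − (5)·I) = 2, there are exactly 2 Jordan blocks for λ = 5.
Step 2 — from the minimal polynomial, the factor (x − 5)^2 tells us the largest block for λ = 5 has size 2.
Step 3 — with total size 3, 2 blocks, and largest block 2, the block sizes (in nonincreasing order) are [2, 1].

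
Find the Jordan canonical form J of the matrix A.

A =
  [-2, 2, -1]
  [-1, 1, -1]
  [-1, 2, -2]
J_2(-1) ⊕ J_1(-1)

The characteristic polynomial is
  det(x·I − A) = x^3 + 3*x^2 + 3*x + 1 = (x + 1)^3

Eigenvalues and multiplicities (the geometric multiplicity of λ is n − rank(A − λI), which equals the number of Jordan blocks for λ):
  λ = -1: algebraic multiplicity = 3, geometric multiplicity = 2

Determining the block sizes for each eigenvalue:
  λ = -1: 2 blocks summing to 3 forces exactly one block of size 2 and the rest size 1 → block sizes [2, 1]

Assembling the blocks gives a Jordan form
J =
  [-1,  1,  0]
  [ 0, -1,  0]
  [ 0,  0, -1]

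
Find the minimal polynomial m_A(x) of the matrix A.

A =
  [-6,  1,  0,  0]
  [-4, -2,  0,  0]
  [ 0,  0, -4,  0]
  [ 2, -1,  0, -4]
x^2 + 8*x + 16

The characteristic polynomial is χ_A(x) = (x + 4)^4, so the eigenvalues are known. The minimal polynomial is
  m_A(x) = Π_λ (x − λ)^{k_λ}
where k_λ is the size of the *largest* Jordan block for λ (equivalently, the smallest k with (A − λI)^k v = 0 for every generalised eigenvector v of λ).

  λ = -4: largest Jordan block has size 2, contributing (x + 4)^2

So m_A(x) = (x + 4)^2 = x^2 + 8*x + 16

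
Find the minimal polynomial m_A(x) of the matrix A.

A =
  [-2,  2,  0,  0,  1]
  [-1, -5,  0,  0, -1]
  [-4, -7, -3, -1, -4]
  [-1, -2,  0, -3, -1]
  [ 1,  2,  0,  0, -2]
x^2 + 6*x + 9

The characteristic polynomial is χ_A(x) = (x + 3)^5, so the eigenvalues are known. The minimal polynomial is
  m_A(x) = Π_λ (x − λ)^{k_λ}
where k_λ is the size of the *largest* Jordan block for λ (equivalently, the smallest k with (A − λI)^k v = 0 for every generalised eigenvector v of λ).

  λ = -3: largest Jordan block has size 2, contributing (x + 3)^2

So m_A(x) = (x + 3)^2 = x^2 + 6*x + 9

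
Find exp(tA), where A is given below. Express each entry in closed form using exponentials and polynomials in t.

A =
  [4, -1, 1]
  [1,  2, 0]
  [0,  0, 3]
e^{tA} =
  [t*exp(3*t) + exp(3*t), -t*exp(3*t), t^2*exp(3*t)/2 + t*exp(3*t)]
  [t*exp(3*t), -t*exp(3*t) + exp(3*t), t^2*exp(3*t)/2]
  [0, 0, exp(3*t)]

Strategy: write A = P · J · P⁻¹ where J is a Jordan canonical form, so e^{tA} = P · e^{tJ} · P⁻¹, and e^{tJ} can be computed block-by-block.

A has Jordan form
J =
  [3, 1, 0]
  [0, 3, 1]
  [0, 0, 3]
(up to reordering of blocks).

Per-block formulas:
  For a 3×3 Jordan block J_3(3): exp(t · J_3(3)) = e^(3t)·(I + t·N + (t^2/2)·N^2), where N is the 3×3 nilpotent shift.

After assembling e^{tJ} and conjugating by P, we get:

e^{tA} =
  [t*exp(3*t) + exp(3*t), -t*exp(3*t), t^2*exp(3*t)/2 + t*exp(3*t)]
  [t*exp(3*t), -t*exp(3*t) + exp(3*t), t^2*exp(3*t)/2]
  [0, 0, exp(3*t)]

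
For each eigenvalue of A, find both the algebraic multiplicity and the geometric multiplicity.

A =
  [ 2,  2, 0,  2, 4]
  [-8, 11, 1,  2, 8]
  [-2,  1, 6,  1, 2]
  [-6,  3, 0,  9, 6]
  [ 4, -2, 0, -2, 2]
λ = 6: alg = 5, geom = 3

Step 1 — factor the characteristic polynomial to read off the algebraic multiplicities:
  χ_A(x) = (x - 6)^5

Step 2 — compute geometric multiplicities via the rank-nullity identity g(λ) = n − rank(A − λI):
  rank(A − (6)·I) = 2, so dim ker(A − (6)·I) = n − 2 = 3

Summary:
  λ = 6: algebraic multiplicity = 5, geometric multiplicity = 3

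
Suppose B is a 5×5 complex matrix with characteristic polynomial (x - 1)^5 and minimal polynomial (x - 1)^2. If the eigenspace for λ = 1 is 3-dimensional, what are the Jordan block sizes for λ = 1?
Block sizes for λ = 1: [2, 2, 1]

Step 1 — from the characteristic polynomial, algebraic multiplicity of λ = 1 is 5. From dim ker(B − (1)·I) = 3, there are exactly 3 Jordan blocks for λ = 1.
Step 2 — from the minimal polynomial, the factor (x − 1)^2 tells us the largest block for λ = 1 has size 2.
Step 3 — with total size 5, 3 blocks, and largest block 2, the block sizes (in nonincreasing order) are [2, 2, 1].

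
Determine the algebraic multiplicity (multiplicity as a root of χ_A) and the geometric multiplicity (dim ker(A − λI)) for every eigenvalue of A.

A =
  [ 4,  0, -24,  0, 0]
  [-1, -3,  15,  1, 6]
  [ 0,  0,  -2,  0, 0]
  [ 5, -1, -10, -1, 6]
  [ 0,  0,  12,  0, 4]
λ = -2: alg = 3, geom = 1; λ = 4: alg = 2, geom = 2

Step 1 — factor the characteristic polynomial to read off the algebraic multiplicities:
  χ_A(x) = (x - 4)^2*(x + 2)^3

Step 2 — compute geometric multiplicities via the rank-nullity identity g(λ) = n − rank(A − λI):
  rank(A − (-2)·I) = 4, so dim ker(A − (-2)·I) = n − 4 = 1
  rank(A − (4)·I) = 3, so dim ker(A − (4)·I) = n − 3 = 2

Summary:
  λ = -2: algebraic multiplicity = 3, geometric multiplicity = 1
  λ = 4: algebraic multiplicity = 2, geometric multiplicity = 2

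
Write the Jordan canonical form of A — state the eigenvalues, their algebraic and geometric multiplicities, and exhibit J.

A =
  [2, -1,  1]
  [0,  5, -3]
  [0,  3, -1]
J_2(2) ⊕ J_1(2)

The characteristic polynomial is
  det(x·I − A) = x^3 - 6*x^2 + 12*x - 8 = (x - 2)^3

Eigenvalues and multiplicities (the geometric multiplicity of λ is n − rank(A − λI), which equals the number of Jordan blocks for λ):
  λ = 2: algebraic multiplicity = 3, geometric multiplicity = 2

Determining the block sizes for each eigenvalue:
  λ = 2: 2 blocks summing to 3 forces exactly one block of size 2 and the rest size 1 → block sizes [2, 1]

Assembling the blocks gives a Jordan form
J =
  [2, 1, 0]
  [0, 2, 0]
  [0, 0, 2]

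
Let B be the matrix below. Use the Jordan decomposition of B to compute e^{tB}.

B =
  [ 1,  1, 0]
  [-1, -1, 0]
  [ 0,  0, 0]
e^{tB} =
  [t + 1, t, 0]
  [-t, 1 - t, 0]
  [0, 0, 1]

Strategy: write B = P · J · P⁻¹ where J is a Jordan canonical form, so e^{tB} = P · e^{tJ} · P⁻¹, and e^{tJ} can be computed block-by-block.

B has Jordan form
J =
  [0, 1, 0]
  [0, 0, 0]
  [0, 0, 0]
(up to reordering of blocks).

Per-block formulas:
  For a 2×2 Jordan block J_2(0): exp(t · J_2(0)) = e^(0t)·(I + t·N), where N is the 2×2 nilpotent shift.
  For a 1×1 block at λ = 0: exp(t · [0]) = [e^(0t)].

After assembling e^{tJ} and conjugating by P, we get:

e^{tB} =
  [t + 1, t, 0]
  [-t, 1 - t, 0]
  [0, 0, 1]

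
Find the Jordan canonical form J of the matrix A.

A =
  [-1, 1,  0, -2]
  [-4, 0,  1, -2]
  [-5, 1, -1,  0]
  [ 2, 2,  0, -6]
J_3(-2) ⊕ J_1(-2)

The characteristic polynomial is
  det(x·I − A) = x^4 + 8*x^3 + 24*x^2 + 32*x + 16 = (x + 2)^4

Eigenvalues and multiplicities (the geometric multiplicity of λ is n − rank(A − λI), which equals the number of Jordan blocks for λ):
  λ = -2: algebraic multiplicity = 4, geometric multiplicity = 2

Determining the block sizes for each eigenvalue:
  λ = -2: with am = 4 and gm = 2, the partition is not yet determined (e.g. several partitions of 4 into 2 parts exist). Let N = A − (-2)·I. Computing rank(N^1) = 2, rank(N^2) = 1, rank(N^3) = 0; the number of blocks of size ≥ j is rank(N^{j−1}) − rank(N^j), giving [2, 1, 1]. So we have 1 block(s) of size 3, 1 block(s) of size 1 → block sizes [3, 1]

Assembling the blocks gives a Jordan form
J =
  [-2,  1,  0,  0]
  [ 0, -2,  1,  0]
  [ 0,  0, -2,  0]
  [ 0,  0,  0, -2]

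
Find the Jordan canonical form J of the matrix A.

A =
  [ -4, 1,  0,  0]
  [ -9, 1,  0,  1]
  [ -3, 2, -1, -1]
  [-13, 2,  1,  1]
J_3(-1) ⊕ J_1(0)

The characteristic polynomial is
  det(x·I − A) = x^4 + 3*x^3 + 3*x^2 + x = x*(x + 1)^3

Eigenvalues and multiplicities (the geometric multiplicity of λ is n − rank(A − λI), which equals the number of Jordan blocks for λ):
  λ = -1: algebraic multiplicity = 3, geometric multiplicity = 1
  λ = 0: algebraic multiplicity = 1, geometric multiplicity = 1

Determining the block sizes for each eigenvalue:
  λ = -1: one block (gm = 1), so the single block has size am = 3 → block sizes [3]
  λ = 0: one block (gm = 1), so the single block has size am = 1 → block sizes [1]

Assembling the blocks gives a Jordan form
J =
  [-1,  1,  0, 0]
  [ 0, -1,  1, 0]
  [ 0,  0, -1, 0]
  [ 0,  0,  0, 0]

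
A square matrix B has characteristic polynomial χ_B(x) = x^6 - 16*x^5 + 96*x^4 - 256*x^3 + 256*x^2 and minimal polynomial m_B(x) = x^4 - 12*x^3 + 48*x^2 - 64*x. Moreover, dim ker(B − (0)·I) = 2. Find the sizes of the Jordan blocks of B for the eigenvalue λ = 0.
Block sizes for λ = 0: [1, 1]

Step 1 — from the characteristic polynomial, algebraic multiplicity of λ = 0 is 2. From dim ker(B − (0)·I) = 2, there are exactly 2 Jordan blocks for λ = 0.
Step 2 — from the minimal polynomial, the factor (x − 0) tells us the largest block for λ = 0 has size 1.
Step 3 — with total size 2, 2 blocks, and largest block 1, the block sizes (in nonincreasing order) are [1, 1].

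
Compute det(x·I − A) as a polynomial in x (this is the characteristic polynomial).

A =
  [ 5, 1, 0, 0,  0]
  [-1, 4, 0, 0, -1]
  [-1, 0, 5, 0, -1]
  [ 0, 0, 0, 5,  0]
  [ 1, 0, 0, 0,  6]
x^5 - 25*x^4 + 250*x^3 - 1250*x^2 + 3125*x - 3125

Expanding det(x·I − A) (e.g. by cofactor expansion or by noting that A is similar to its Jordan form J, which has the same characteristic polynomial as A) gives
  χ_A(x) = x^5 - 25*x^4 + 250*x^3 - 1250*x^2 + 3125*x - 3125
which factors as (x - 5)^5. The eigenvalues (with algebraic multiplicities) are λ = 5 with multiplicity 5.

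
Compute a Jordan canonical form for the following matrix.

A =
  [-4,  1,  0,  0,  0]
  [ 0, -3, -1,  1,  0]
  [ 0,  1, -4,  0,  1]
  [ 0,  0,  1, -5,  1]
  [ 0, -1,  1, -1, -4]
J_3(-4) ⊕ J_2(-4)

The characteristic polynomial is
  det(x·I − A) = x^5 + 20*x^4 + 160*x^3 + 640*x^2 + 1280*x + 1024 = (x + 4)^5

Eigenvalues and multiplicities (the geometric multiplicity of λ is n − rank(A − λI), which equals the number of Jordan blocks for λ):
  λ = -4: algebraic multiplicity = 5, geometric multiplicity = 2

Determining the block sizes for each eigenvalue:
  λ = -4: with am = 5 and gm = 2, the partition is not yet determined (e.g. several partitions of 5 into 2 parts exist). Let N = A − (-4)·I. Computing rank(N^1) = 3, rank(N^2) = 1, rank(N^3) = 0; the number of blocks of size ≥ j is rank(N^{j−1}) − rank(N^j), giving [2, 2, 1]. So we have 1 block(s) of size 3, 1 block(s) of size 2 → block sizes [3, 2]

Assembling the blocks gives a Jordan form
J =
  [-4,  1,  0,  0,  0]
  [ 0, -4,  1,  0,  0]
  [ 0,  0, -4,  0,  0]
  [ 0,  0,  0, -4,  1]
  [ 0,  0,  0,  0, -4]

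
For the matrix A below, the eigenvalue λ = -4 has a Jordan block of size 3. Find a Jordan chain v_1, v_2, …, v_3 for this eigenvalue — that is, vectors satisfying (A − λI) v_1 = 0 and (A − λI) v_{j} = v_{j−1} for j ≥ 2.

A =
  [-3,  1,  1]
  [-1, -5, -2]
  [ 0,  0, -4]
A Jordan chain for λ = -4 of length 3:
v_1 = (-1, 1, 0)ᵀ
v_2 = (1, -2, 0)ᵀ
v_3 = (0, 0, 1)ᵀ

Let N = A − (-4)·I. We want v_3 with N^3 v_3 = 0 but N^2 v_3 ≠ 0; then v_{j-1} := N · v_j for j = 3, …, 2.

Pick v_3 = (0, 0, 1)ᵀ.
Then v_2 = N · v_3 = (1, -2, 0)ᵀ.
Then v_1 = N · v_2 = (-1, 1, 0)ᵀ.

Sanity check: (A − (-4)·I) v_1 = (0, 0, 0)ᵀ = 0. ✓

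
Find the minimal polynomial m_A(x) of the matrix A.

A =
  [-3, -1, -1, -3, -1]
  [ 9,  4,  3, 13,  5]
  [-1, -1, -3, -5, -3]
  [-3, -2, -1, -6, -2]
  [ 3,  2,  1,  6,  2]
x^5 + 6*x^4 + 12*x^3 + 8*x^2

The characteristic polynomial is χ_A(x) = x^2*(x + 2)^3, so the eigenvalues are known. The minimal polynomial is
  m_A(x) = Π_λ (x − λ)^{k_λ}
where k_λ is the size of the *largest* Jordan block for λ (equivalently, the smallest k with (A − λI)^k v = 0 for every generalised eigenvector v of λ).

  λ = -2: largest Jordan block has size 3, contributing (x + 2)^3
  λ = 0: largest Jordan block has size 2, contributing (x − 0)^2

So m_A(x) = x^2*(x + 2)^3 = x^5 + 6*x^4 + 12*x^3 + 8*x^2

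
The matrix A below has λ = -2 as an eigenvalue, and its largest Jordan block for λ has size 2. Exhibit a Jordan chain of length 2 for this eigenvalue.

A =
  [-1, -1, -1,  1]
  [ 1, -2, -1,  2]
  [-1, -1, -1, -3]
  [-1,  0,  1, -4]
A Jordan chain for λ = -2 of length 2:
v_1 = (1, 1, -1, -1)ᵀ
v_2 = (1, 0, 0, 0)ᵀ

Let N = A − (-2)·I. We want v_2 with N^2 v_2 = 0 but N^1 v_2 ≠ 0; then v_{j-1} := N · v_j for j = 2, …, 2.

Pick v_2 = (1, 0, 0, 0)ᵀ.
Then v_1 = N · v_2 = (1, 1, -1, -1)ᵀ.

Sanity check: (A − (-2)·I) v_1 = (0, 0, 0, 0)ᵀ = 0. ✓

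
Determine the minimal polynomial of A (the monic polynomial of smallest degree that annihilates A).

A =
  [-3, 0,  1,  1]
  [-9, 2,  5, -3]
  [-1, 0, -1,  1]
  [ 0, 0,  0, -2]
x^3 + 2*x^2 - 4*x - 8

The characteristic polynomial is χ_A(x) = (x - 2)*(x + 2)^3, so the eigenvalues are known. The minimal polynomial is
  m_A(x) = Π_λ (x − λ)^{k_λ}
where k_λ is the size of the *largest* Jordan block for λ (equivalently, the smallest k with (A − λI)^k v = 0 for every generalised eigenvector v of λ).

  λ = -2: largest Jordan block has size 2, contributing (x + 2)^2
  λ = 2: largest Jordan block has size 1, contributing (x − 2)

So m_A(x) = (x - 2)*(x + 2)^2 = x^3 + 2*x^2 - 4*x - 8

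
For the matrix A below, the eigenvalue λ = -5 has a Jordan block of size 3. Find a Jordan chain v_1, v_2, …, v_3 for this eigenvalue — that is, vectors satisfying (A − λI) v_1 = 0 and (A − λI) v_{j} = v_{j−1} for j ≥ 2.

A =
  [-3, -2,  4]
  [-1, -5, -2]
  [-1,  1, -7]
A Jordan chain for λ = -5 of length 3:
v_1 = (2, 0, -1)ᵀ
v_2 = (2, -1, -1)ᵀ
v_3 = (1, 0, 0)ᵀ

Let N = A − (-5)·I. We want v_3 with N^3 v_3 = 0 but N^2 v_3 ≠ 0; then v_{j-1} := N · v_j for j = 3, …, 2.

Pick v_3 = (1, 0, 0)ᵀ.
Then v_2 = N · v_3 = (2, -1, -1)ᵀ.
Then v_1 = N · v_2 = (2, 0, -1)ᵀ.

Sanity check: (A − (-5)·I) v_1 = (0, 0, 0)ᵀ = 0. ✓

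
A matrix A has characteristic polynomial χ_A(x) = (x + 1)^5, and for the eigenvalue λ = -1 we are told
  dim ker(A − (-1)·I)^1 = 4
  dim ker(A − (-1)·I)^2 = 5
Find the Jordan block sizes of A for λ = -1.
Block sizes for λ = -1: [2, 1, 1, 1]

From the dimensions of kernels of powers, the number of Jordan blocks of size at least j is d_j − d_{j−1} where d_j = dim ker(N^j) (with d_0 = 0). Computing the differences gives [4, 1].
The number of blocks of size exactly k is (#blocks of size ≥ k) − (#blocks of size ≥ k + 1), so the partition is: 3 block(s) of size 1, 1 block(s) of size 2.
In nonincreasing order the block sizes are [2, 1, 1, 1].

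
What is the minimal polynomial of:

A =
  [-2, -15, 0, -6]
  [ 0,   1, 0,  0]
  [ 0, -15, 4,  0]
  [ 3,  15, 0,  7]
x^2 - 5*x + 4

The characteristic polynomial is χ_A(x) = (x - 4)^2*(x - 1)^2, so the eigenvalues are known. The minimal polynomial is
  m_A(x) = Π_λ (x − λ)^{k_λ}
where k_λ is the size of the *largest* Jordan block for λ (equivalently, the smallest k with (A − λI)^k v = 0 for every generalised eigenvector v of λ).

  λ = 1: largest Jordan block has size 1, contributing (x − 1)
  λ = 4: largest Jordan block has size 1, contributing (x − 4)

So m_A(x) = (x - 4)*(x - 1) = x^2 - 5*x + 4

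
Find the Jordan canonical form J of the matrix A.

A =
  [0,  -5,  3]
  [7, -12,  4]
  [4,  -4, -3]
J_3(-5)

The characteristic polynomial is
  det(x·I − A) = x^3 + 15*x^2 + 75*x + 125 = (x + 5)^3

Eigenvalues and multiplicities (the geometric multiplicity of λ is n − rank(A − λI), which equals the number of Jordan blocks for λ):
  λ = -5: algebraic multiplicity = 3, geometric multiplicity = 1

Determining the block sizes for each eigenvalue:
  λ = -5: one block (gm = 1), so the single block has size am = 3 → block sizes [3]

Assembling the blocks gives a Jordan form
J =
  [-5,  1,  0]
  [ 0, -5,  1]
  [ 0,  0, -5]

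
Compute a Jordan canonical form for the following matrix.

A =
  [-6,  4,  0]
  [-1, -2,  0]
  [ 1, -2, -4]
J_2(-4) ⊕ J_1(-4)

The characteristic polynomial is
  det(x·I − A) = x^3 + 12*x^2 + 48*x + 64 = (x + 4)^3

Eigenvalues and multiplicities (the geometric multiplicity of λ is n − rank(A − λI), which equals the number of Jordan blocks for λ):
  λ = -4: algebraic multiplicity = 3, geometric multiplicity = 2

Determining the block sizes for each eigenvalue:
  λ = -4: 2 blocks summing to 3 forces exactly one block of size 2 and the rest size 1 → block sizes [2, 1]

Assembling the blocks gives a Jordan form
J =
  [-4,  1,  0]
  [ 0, -4,  0]
  [ 0,  0, -4]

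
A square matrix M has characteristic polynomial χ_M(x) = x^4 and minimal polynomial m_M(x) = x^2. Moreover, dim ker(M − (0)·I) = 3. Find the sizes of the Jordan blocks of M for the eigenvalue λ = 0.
Block sizes for λ = 0: [2, 1, 1]

Step 1 — from the characteristic polynomial, algebraic multiplicity of λ = 0 is 4. From dim ker(M − (0)·I) = 3, there are exactly 3 Jordan blocks for λ = 0.
Step 2 — from the minimal polynomial, the factor (x − 0)^2 tells us the largest block for λ = 0 has size 2.
Step 3 — with total size 4, 3 blocks, and largest block 2, the block sizes (in nonincreasing order) are [2, 1, 1].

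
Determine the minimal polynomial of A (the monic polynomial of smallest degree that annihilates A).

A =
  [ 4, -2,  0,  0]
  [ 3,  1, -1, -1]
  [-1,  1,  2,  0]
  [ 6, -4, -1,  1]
x^3 - 6*x^2 + 12*x - 8

The characteristic polynomial is χ_A(x) = (x - 2)^4, so the eigenvalues are known. The minimal polynomial is
  m_A(x) = Π_λ (x − λ)^{k_λ}
where k_λ is the size of the *largest* Jordan block for λ (equivalently, the smallest k with (A − λI)^k v = 0 for every generalised eigenvector v of λ).

  λ = 2: largest Jordan block has size 3, contributing (x − 2)^3

So m_A(x) = (x - 2)^3 = x^3 - 6*x^2 + 12*x - 8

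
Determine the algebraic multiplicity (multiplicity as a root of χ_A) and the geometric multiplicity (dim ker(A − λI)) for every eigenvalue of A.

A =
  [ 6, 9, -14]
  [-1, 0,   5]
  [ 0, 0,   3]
λ = 3: alg = 3, geom = 1

Step 1 — factor the characteristic polynomial to read off the algebraic multiplicities:
  χ_A(x) = (x - 3)^3

Step 2 — compute geometric multiplicities via the rank-nullity identity g(λ) = n − rank(A − λI):
  rank(A − (3)·I) = 2, so dim ker(A − (3)·I) = n − 2 = 1

Summary:
  λ = 3: algebraic multiplicity = 3, geometric multiplicity = 1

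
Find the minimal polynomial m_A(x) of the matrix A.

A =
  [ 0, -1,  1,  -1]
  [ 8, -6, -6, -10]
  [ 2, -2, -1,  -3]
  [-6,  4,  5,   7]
x^2

The characteristic polynomial is χ_A(x) = x^4, so the eigenvalues are known. The minimal polynomial is
  m_A(x) = Π_λ (x − λ)^{k_λ}
where k_λ is the size of the *largest* Jordan block for λ (equivalently, the smallest k with (A − λI)^k v = 0 for every generalised eigenvector v of λ).

  λ = 0: largest Jordan block has size 2, contributing (x − 0)^2

So m_A(x) = x^2 = x^2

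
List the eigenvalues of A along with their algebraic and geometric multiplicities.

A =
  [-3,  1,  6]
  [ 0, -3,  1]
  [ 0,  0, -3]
λ = -3: alg = 3, geom = 1

Step 1 — factor the characteristic polynomial to read off the algebraic multiplicities:
  χ_A(x) = (x + 3)^3

Step 2 — compute geometric multiplicities via the rank-nullity identity g(λ) = n − rank(A − λI):
  rank(A − (-3)·I) = 2, so dim ker(A − (-3)·I) = n − 2 = 1

Summary:
  λ = -3: algebraic multiplicity = 3, geometric multiplicity = 1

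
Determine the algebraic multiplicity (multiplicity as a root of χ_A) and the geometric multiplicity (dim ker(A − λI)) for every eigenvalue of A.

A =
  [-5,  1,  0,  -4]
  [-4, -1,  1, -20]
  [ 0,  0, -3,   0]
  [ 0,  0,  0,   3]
λ = -3: alg = 3, geom = 1; λ = 3: alg = 1, geom = 1

Step 1 — factor the characteristic polynomial to read off the algebraic multiplicities:
  χ_A(x) = (x - 3)*(x + 3)^3

Step 2 — compute geometric multiplicities via the rank-nullity identity g(λ) = n − rank(A − λI):
  rank(A − (-3)·I) = 3, so dim ker(A − (-3)·I) = n − 3 = 1
  rank(A − (3)·I) = 3, so dim ker(A − (3)·I) = n − 3 = 1

Summary:
  λ = -3: algebraic multiplicity = 3, geometric multiplicity = 1
  λ = 3: algebraic multiplicity = 1, geometric multiplicity = 1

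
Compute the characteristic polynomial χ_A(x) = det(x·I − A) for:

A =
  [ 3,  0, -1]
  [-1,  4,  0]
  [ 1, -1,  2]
x^3 - 9*x^2 + 27*x - 27

Expanding det(x·I − A) (e.g. by cofactor expansion or by noting that A is similar to its Jordan form J, which has the same characteristic polynomial as A) gives
  χ_A(x) = x^3 - 9*x^2 + 27*x - 27
which factors as (x - 3)^3. The eigenvalues (with algebraic multiplicities) are λ = 3 with multiplicity 3.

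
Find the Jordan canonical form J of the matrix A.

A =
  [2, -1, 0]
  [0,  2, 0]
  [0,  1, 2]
J_2(2) ⊕ J_1(2)

The characteristic polynomial is
  det(x·I − A) = x^3 - 6*x^2 + 12*x - 8 = (x - 2)^3

Eigenvalues and multiplicities (the geometric multiplicity of λ is n − rank(A − λI), which equals the number of Jordan blocks for λ):
  λ = 2: algebraic multiplicity = 3, geometric multiplicity = 2

Determining the block sizes for each eigenvalue:
  λ = 2: 2 blocks summing to 3 forces exactly one block of size 2 and the rest size 1 → block sizes [2, 1]

Assembling the blocks gives a Jordan form
J =
  [2, 1, 0]
  [0, 2, 0]
  [0, 0, 2]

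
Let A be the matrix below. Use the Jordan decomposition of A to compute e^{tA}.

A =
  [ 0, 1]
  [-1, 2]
e^{tA} =
  [-t*exp(t) + exp(t), t*exp(t)]
  [-t*exp(t), t*exp(t) + exp(t)]

Strategy: write A = P · J · P⁻¹ where J is a Jordan canonical form, so e^{tA} = P · e^{tJ} · P⁻¹, and e^{tJ} can be computed block-by-block.

A has Jordan form
J =
  [1, 1]
  [0, 1]
(up to reordering of blocks).

Per-block formulas:
  For a 2×2 Jordan block J_2(1): exp(t · J_2(1)) = e^(1t)·(I + t·N), where N is the 2×2 nilpotent shift.

After assembling e^{tJ} and conjugating by P, we get:

e^{tA} =
  [-t*exp(t) + exp(t), t*exp(t)]
  [-t*exp(t), t*exp(t) + exp(t)]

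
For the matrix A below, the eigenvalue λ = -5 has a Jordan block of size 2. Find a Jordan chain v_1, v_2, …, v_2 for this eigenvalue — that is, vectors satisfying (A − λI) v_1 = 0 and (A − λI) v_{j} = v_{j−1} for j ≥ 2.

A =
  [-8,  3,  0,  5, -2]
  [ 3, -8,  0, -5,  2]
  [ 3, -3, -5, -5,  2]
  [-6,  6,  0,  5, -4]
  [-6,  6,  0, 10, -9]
A Jordan chain for λ = -5 of length 2:
v_1 = (-3, 3, 3, -6, -6)ᵀ
v_2 = (1, 0, 0, 0, 0)ᵀ

Let N = A − (-5)·I. We want v_2 with N^2 v_2 = 0 but N^1 v_2 ≠ 0; then v_{j-1} := N · v_j for j = 2, …, 2.

Pick v_2 = (1, 0, 0, 0, 0)ᵀ.
Then v_1 = N · v_2 = (-3, 3, 3, -6, -6)ᵀ.

Sanity check: (A − (-5)·I) v_1 = (0, 0, 0, 0, 0)ᵀ = 0. ✓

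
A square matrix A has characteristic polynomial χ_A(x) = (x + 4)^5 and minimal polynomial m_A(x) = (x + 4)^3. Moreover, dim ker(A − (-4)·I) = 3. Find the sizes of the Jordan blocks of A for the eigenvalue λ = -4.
Block sizes for λ = -4: [3, 1, 1]

Step 1 — from the characteristic polynomial, algebraic multiplicity of λ = -4 is 5. From dim ker(A − (-4)·I) = 3, there are exactly 3 Jordan blocks for λ = -4.
Step 2 — from the minimal polynomial, the factor (x + 4)^3 tells us the largest block for λ = -4 has size 3.
Step 3 — with total size 5, 3 blocks, and largest block 3, the block sizes (in nonincreasing order) are [3, 1, 1].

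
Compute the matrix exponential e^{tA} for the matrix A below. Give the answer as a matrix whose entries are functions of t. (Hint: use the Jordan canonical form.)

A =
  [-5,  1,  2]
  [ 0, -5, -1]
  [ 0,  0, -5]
e^{tA} =
  [exp(-5*t), t*exp(-5*t), -t^2*exp(-5*t)/2 + 2*t*exp(-5*t)]
  [0, exp(-5*t), -t*exp(-5*t)]
  [0, 0, exp(-5*t)]

Strategy: write A = P · J · P⁻¹ where J is a Jordan canonical form, so e^{tA} = P · e^{tJ} · P⁻¹, and e^{tJ} can be computed block-by-block.

A has Jordan form
J =
  [-5,  1,  0]
  [ 0, -5,  1]
  [ 0,  0, -5]
(up to reordering of blocks).

Per-block formulas:
  For a 3×3 Jordan block J_3(-5): exp(t · J_3(-5)) = e^(-5t)·(I + t·N + (t^2/2)·N^2), where N is the 3×3 nilpotent shift.

After assembling e^{tJ} and conjugating by P, we get:

e^{tA} =
  [exp(-5*t), t*exp(-5*t), -t^2*exp(-5*t)/2 + 2*t*exp(-5*t)]
  [0, exp(-5*t), -t*exp(-5*t)]
  [0, 0, exp(-5*t)]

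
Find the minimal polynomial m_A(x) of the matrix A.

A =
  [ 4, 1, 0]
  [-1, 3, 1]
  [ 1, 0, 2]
x^3 - 9*x^2 + 27*x - 27

The characteristic polynomial is χ_A(x) = (x - 3)^3, so the eigenvalues are known. The minimal polynomial is
  m_A(x) = Π_λ (x − λ)^{k_λ}
where k_λ is the size of the *largest* Jordan block for λ (equivalently, the smallest k with (A − λI)^k v = 0 for every generalised eigenvector v of λ).

  λ = 3: largest Jordan block has size 3, contributing (x − 3)^3

So m_A(x) = (x - 3)^3 = x^3 - 9*x^2 + 27*x - 27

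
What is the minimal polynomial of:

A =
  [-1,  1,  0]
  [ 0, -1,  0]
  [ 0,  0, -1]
x^2 + 2*x + 1

The characteristic polynomial is χ_A(x) = (x + 1)^3, so the eigenvalues are known. The minimal polynomial is
  m_A(x) = Π_λ (x − λ)^{k_λ}
where k_λ is the size of the *largest* Jordan block for λ (equivalently, the smallest k with (A − λI)^k v = 0 for every generalised eigenvector v of λ).

  λ = -1: largest Jordan block has size 2, contributing (x + 1)^2

So m_A(x) = (x + 1)^2 = x^2 + 2*x + 1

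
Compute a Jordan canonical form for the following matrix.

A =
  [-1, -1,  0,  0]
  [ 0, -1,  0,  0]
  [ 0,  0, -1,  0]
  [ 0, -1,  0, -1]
J_2(-1) ⊕ J_1(-1) ⊕ J_1(-1)

The characteristic polynomial is
  det(x·I − A) = x^4 + 4*x^3 + 6*x^2 + 4*x + 1 = (x + 1)^4

Eigenvalues and multiplicities (the geometric multiplicity of λ is n − rank(A − λI), which equals the number of Jordan blocks for λ):
  λ = -1: algebraic multiplicity = 4, geometric multiplicity = 3

Determining the block sizes for each eigenvalue:
  λ = -1: 3 blocks summing to 4 forces exactly one block of size 2 and the rest size 1 → block sizes [2, 1, 1]

Assembling the blocks gives a Jordan form
J =
  [-1,  1,  0,  0]
  [ 0, -1,  0,  0]
  [ 0,  0, -1,  0]
  [ 0,  0,  0, -1]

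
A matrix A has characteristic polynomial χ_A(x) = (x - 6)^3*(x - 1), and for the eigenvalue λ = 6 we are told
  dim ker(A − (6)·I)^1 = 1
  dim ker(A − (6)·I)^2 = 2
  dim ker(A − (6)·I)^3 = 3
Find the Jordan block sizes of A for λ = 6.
Block sizes for λ = 6: [3]

From the dimensions of kernels of powers, the number of Jordan blocks of size at least j is d_j − d_{j−1} where d_j = dim ker(N^j) (with d_0 = 0). Computing the differences gives [1, 1, 1].
The number of blocks of size exactly k is (#blocks of size ≥ k) − (#blocks of size ≥ k + 1), so the partition is: 1 block(s) of size 3.
In nonincreasing order the block sizes are [3].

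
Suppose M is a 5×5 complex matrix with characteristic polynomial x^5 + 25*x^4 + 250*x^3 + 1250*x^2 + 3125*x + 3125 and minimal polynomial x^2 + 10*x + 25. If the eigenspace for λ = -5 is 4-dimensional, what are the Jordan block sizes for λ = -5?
Block sizes for λ = -5: [2, 1, 1, 1]

Step 1 — from the characteristic polynomial, algebraic multiplicity of λ = -5 is 5. From dim ker(M − (-5)·I) = 4, there are exactly 4 Jordan blocks for λ = -5.
Step 2 — from the minimal polynomial, the factor (x + 5)^2 tells us the largest block for λ = -5 has size 2.
Step 3 — with total size 5, 4 blocks, and largest block 2, the block sizes (in nonincreasing order) are [2, 1, 1, 1].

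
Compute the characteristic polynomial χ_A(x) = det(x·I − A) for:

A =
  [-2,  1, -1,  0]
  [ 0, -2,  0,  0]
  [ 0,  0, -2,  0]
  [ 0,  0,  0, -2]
x^4 + 8*x^3 + 24*x^2 + 32*x + 16

Expanding det(x·I − A) (e.g. by cofactor expansion or by noting that A is similar to its Jordan form J, which has the same characteristic polynomial as A) gives
  χ_A(x) = x^4 + 8*x^3 + 24*x^2 + 32*x + 16
which factors as (x + 2)^4. The eigenvalues (with algebraic multiplicities) are λ = -2 with multiplicity 4.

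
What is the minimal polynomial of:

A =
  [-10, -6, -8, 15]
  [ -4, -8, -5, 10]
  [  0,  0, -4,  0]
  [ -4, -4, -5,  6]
x^3 + 12*x^2 + 48*x + 64

The characteristic polynomial is χ_A(x) = (x + 4)^4, so the eigenvalues are known. The minimal polynomial is
  m_A(x) = Π_λ (x − λ)^{k_λ}
where k_λ is the size of the *largest* Jordan block for λ (equivalently, the smallest k with (A − λI)^k v = 0 for every generalised eigenvector v of λ).

  λ = -4: largest Jordan block has size 3, contributing (x + 4)^3

So m_A(x) = (x + 4)^3 = x^3 + 12*x^2 + 48*x + 64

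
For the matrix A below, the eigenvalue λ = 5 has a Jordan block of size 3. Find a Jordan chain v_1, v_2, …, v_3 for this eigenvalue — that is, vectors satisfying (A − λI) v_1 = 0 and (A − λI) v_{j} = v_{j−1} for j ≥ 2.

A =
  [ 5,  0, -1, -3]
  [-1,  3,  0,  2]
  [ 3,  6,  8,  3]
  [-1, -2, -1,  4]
A Jordan chain for λ = 5 of length 3:
v_1 = (0, -1, 3, -1)ᵀ
v_2 = (-1, 0, 3, -1)ᵀ
v_3 = (0, 0, 1, 0)ᵀ

Let N = A − (5)·I. We want v_3 with N^3 v_3 = 0 but N^2 v_3 ≠ 0; then v_{j-1} := N · v_j for j = 3, …, 2.

Pick v_3 = (0, 0, 1, 0)ᵀ.
Then v_2 = N · v_3 = (-1, 0, 3, -1)ᵀ.
Then v_1 = N · v_2 = (0, -1, 3, -1)ᵀ.

Sanity check: (A − (5)·I) v_1 = (0, 0, 0, 0)ᵀ = 0. ✓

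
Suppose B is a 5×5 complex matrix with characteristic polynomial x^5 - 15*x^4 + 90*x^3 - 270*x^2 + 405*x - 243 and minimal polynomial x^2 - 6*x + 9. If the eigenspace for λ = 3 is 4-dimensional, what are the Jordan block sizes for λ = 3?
Block sizes for λ = 3: [2, 1, 1, 1]

Step 1 — from the characteristic polynomial, algebraic multiplicity of λ = 3 is 5. From dim ker(B − (3)·I) = 4, there are exactly 4 Jordan blocks for λ = 3.
Step 2 — from the minimal polynomial, the factor (x − 3)^2 tells us the largest block for λ = 3 has size 2.
Step 3 — with total size 5, 4 blocks, and largest block 2, the block sizes (in nonincreasing order) are [2, 1, 1, 1].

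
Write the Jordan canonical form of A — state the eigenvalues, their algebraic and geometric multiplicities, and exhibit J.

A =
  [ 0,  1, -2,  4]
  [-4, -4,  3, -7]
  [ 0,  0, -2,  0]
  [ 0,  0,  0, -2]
J_3(-2) ⊕ J_1(-2)

The characteristic polynomial is
  det(x·I − A) = x^4 + 8*x^3 + 24*x^2 + 32*x + 16 = (x + 2)^4

Eigenvalues and multiplicities (the geometric multiplicity of λ is n − rank(A − λI), which equals the number of Jordan blocks for λ):
  λ = -2: algebraic multiplicity = 4, geometric multiplicity = 2

Determining the block sizes for each eigenvalue:
  λ = -2: with am = 4 and gm = 2, the partition is not yet determined (e.g. several partitions of 4 into 2 parts exist). Let N = A − (-2)·I. Computing rank(N^1) = 2, rank(N^2) = 1, rank(N^3) = 0; the number of blocks of size ≥ j is rank(N^{j−1}) − rank(N^j), giving [2, 1, 1]. So we have 1 block(s) of size 3, 1 block(s) of size 1 → block sizes [3, 1]

Assembling the blocks gives a Jordan form
J =
  [-2,  1,  0,  0]
  [ 0, -2,  1,  0]
  [ 0,  0, -2,  0]
  [ 0,  0,  0, -2]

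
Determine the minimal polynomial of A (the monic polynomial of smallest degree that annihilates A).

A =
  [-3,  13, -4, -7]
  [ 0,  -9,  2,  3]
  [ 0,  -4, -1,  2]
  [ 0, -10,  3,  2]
x^4 + 11*x^3 + 45*x^2 + 81*x + 54

The characteristic polynomial is χ_A(x) = (x + 2)*(x + 3)^3, so the eigenvalues are known. The minimal polynomial is
  m_A(x) = Π_λ (x − λ)^{k_λ}
where k_λ is the size of the *largest* Jordan block for λ (equivalently, the smallest k with (A − λI)^k v = 0 for every generalised eigenvector v of λ).

  λ = -3: largest Jordan block has size 3, contributing (x + 3)^3
  λ = -2: largest Jordan block has size 1, contributing (x + 2)

So m_A(x) = (x + 2)*(x + 3)^3 = x^4 + 11*x^3 + 45*x^2 + 81*x + 54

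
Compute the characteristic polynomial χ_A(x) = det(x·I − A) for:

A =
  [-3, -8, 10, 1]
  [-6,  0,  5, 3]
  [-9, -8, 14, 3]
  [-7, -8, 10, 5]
x^4 - 16*x^3 + 96*x^2 - 256*x + 256

Expanding det(x·I − A) (e.g. by cofactor expansion or by noting that A is similar to its Jordan form J, which has the same characteristic polynomial as A) gives
  χ_A(x) = x^4 - 16*x^3 + 96*x^2 - 256*x + 256
which factors as (x - 4)^4. The eigenvalues (with algebraic multiplicities) are λ = 4 with multiplicity 4.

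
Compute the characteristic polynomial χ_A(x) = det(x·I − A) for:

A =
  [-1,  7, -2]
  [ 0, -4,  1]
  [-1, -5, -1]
x^3 + 6*x^2 + 12*x + 8

Expanding det(x·I − A) (e.g. by cofactor expansion or by noting that A is similar to its Jordan form J, which has the same characteristic polynomial as A) gives
  χ_A(x) = x^3 + 6*x^2 + 12*x + 8
which factors as (x + 2)^3. The eigenvalues (with algebraic multiplicities) are λ = -2 with multiplicity 3.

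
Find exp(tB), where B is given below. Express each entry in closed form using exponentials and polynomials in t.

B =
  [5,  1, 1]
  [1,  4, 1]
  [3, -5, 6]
e^{tB} =
  [2*t^2*exp(5*t) + exp(5*t), -3*t^2*exp(5*t) + t*exp(5*t), t^2*exp(5*t) + t*exp(5*t)]
  [t^2*exp(5*t) + t*exp(5*t), -3*t^2*exp(5*t)/2 - t*exp(5*t) + exp(5*t), t^2*exp(5*t)/2 + t*exp(5*t)]
  [-t^2*exp(5*t) + 3*t*exp(5*t), 3*t^2*exp(5*t)/2 - 5*t*exp(5*t), -t^2*exp(5*t)/2 + t*exp(5*t) + exp(5*t)]

Strategy: write B = P · J · P⁻¹ where J is a Jordan canonical form, so e^{tB} = P · e^{tJ} · P⁻¹, and e^{tJ} can be computed block-by-block.

B has Jordan form
J =
  [5, 1, 0]
  [0, 5, 1]
  [0, 0, 5]
(up to reordering of blocks).

Per-block formulas:
  For a 3×3 Jordan block J_3(5): exp(t · J_3(5)) = e^(5t)·(I + t·N + (t^2/2)·N^2), where N is the 3×3 nilpotent shift.

After assembling e^{tJ} and conjugating by P, we get:

e^{tB} =
  [2*t^2*exp(5*t) + exp(5*t), -3*t^2*exp(5*t) + t*exp(5*t), t^2*exp(5*t) + t*exp(5*t)]
  [t^2*exp(5*t) + t*exp(5*t), -3*t^2*exp(5*t)/2 - t*exp(5*t) + exp(5*t), t^2*exp(5*t)/2 + t*exp(5*t)]
  [-t^2*exp(5*t) + 3*t*exp(5*t), 3*t^2*exp(5*t)/2 - 5*t*exp(5*t), -t^2*exp(5*t)/2 + t*exp(5*t) + exp(5*t)]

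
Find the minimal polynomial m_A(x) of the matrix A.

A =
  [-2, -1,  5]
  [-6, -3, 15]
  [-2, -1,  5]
x^2

The characteristic polynomial is χ_A(x) = x^3, so the eigenvalues are known. The minimal polynomial is
  m_A(x) = Π_λ (x − λ)^{k_λ}
where k_λ is the size of the *largest* Jordan block for λ (equivalently, the smallest k with (A − λI)^k v = 0 for every generalised eigenvector v of λ).

  λ = 0: largest Jordan block has size 2, contributing (x − 0)^2

So m_A(x) = x^2 = x^2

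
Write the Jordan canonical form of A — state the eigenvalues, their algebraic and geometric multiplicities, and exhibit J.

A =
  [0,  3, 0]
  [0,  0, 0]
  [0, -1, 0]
J_2(0) ⊕ J_1(0)

The characteristic polynomial is
  det(x·I − A) = x^3

Eigenvalues and multiplicities (the geometric multiplicity of λ is n − rank(A − λI), which equals the number of Jordan blocks for λ):
  λ = 0: algebraic multiplicity = 3, geometric multiplicity = 2

Determining the block sizes for each eigenvalue:
  λ = 0: 2 blocks summing to 3 forces exactly one block of size 2 and the rest size 1 → block sizes [2, 1]

Assembling the blocks gives a Jordan form
J =
  [0, 1, 0]
  [0, 0, 0]
  [0, 0, 0]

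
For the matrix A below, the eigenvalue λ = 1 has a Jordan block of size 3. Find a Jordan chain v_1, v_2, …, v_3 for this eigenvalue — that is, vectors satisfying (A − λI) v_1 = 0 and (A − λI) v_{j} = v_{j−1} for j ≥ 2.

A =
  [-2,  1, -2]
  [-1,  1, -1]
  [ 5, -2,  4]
A Jordan chain for λ = 1 of length 3:
v_1 = (-2, -2, 2)ᵀ
v_2 = (-3, -1, 5)ᵀ
v_3 = (1, 0, 0)ᵀ

Let N = A − (1)·I. We want v_3 with N^3 v_3 = 0 but N^2 v_3 ≠ 0; then v_{j-1} := N · v_j for j = 3, …, 2.

Pick v_3 = (1, 0, 0)ᵀ.
Then v_2 = N · v_3 = (-3, -1, 5)ᵀ.
Then v_1 = N · v_2 = (-2, -2, 2)ᵀ.

Sanity check: (A − (1)·I) v_1 = (0, 0, 0)ᵀ = 0. ✓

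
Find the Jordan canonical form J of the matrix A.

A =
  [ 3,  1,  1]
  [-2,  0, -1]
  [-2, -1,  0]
J_2(1) ⊕ J_1(1)

The characteristic polynomial is
  det(x·I − A) = x^3 - 3*x^2 + 3*x - 1 = (x - 1)^3

Eigenvalues and multiplicities (the geometric multiplicity of λ is n − rank(A − λI), which equals the number of Jordan blocks for λ):
  λ = 1: algebraic multiplicity = 3, geometric multiplicity = 2

Determining the block sizes for each eigenvalue:
  λ = 1: 2 blocks summing to 3 forces exactly one block of size 2 and the rest size 1 → block sizes [2, 1]

Assembling the blocks gives a Jordan form
J =
  [1, 1, 0]
  [0, 1, 0]
  [0, 0, 1]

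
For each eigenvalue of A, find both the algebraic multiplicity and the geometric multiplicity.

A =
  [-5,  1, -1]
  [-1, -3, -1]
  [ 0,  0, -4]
λ = -4: alg = 3, geom = 2

Step 1 — factor the characteristic polynomial to read off the algebraic multiplicities:
  χ_A(x) = (x + 4)^3

Step 2 — compute geometric multiplicities via the rank-nullity identity g(λ) = n − rank(A − λI):
  rank(A − (-4)·I) = 1, so dim ker(A − (-4)·I) = n − 1 = 2

Summary:
  λ = -4: algebraic multiplicity = 3, geometric multiplicity = 2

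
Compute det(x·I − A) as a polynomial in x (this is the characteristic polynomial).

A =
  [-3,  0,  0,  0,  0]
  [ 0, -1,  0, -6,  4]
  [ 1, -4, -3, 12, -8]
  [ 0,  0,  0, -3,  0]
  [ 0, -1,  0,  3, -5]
x^5 + 15*x^4 + 90*x^3 + 270*x^2 + 405*x + 243

Expanding det(x·I − A) (e.g. by cofactor expansion or by noting that A is similar to its Jordan form J, which has the same characteristic polynomial as A) gives
  χ_A(x) = x^5 + 15*x^4 + 90*x^3 + 270*x^2 + 405*x + 243
which factors as (x + 3)^5. The eigenvalues (with algebraic multiplicities) are λ = -3 with multiplicity 5.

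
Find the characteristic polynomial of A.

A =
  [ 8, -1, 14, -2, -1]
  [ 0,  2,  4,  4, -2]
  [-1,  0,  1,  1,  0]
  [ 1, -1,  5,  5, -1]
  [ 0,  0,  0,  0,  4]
x^5 - 20*x^4 + 160*x^3 - 640*x^2 + 1280*x - 1024

Expanding det(x·I − A) (e.g. by cofactor expansion or by noting that A is similar to its Jordan form J, which has the same characteristic polynomial as A) gives
  χ_A(x) = x^5 - 20*x^4 + 160*x^3 - 640*x^2 + 1280*x - 1024
which factors as (x - 4)^5. The eigenvalues (with algebraic multiplicities) are λ = 4 with multiplicity 5.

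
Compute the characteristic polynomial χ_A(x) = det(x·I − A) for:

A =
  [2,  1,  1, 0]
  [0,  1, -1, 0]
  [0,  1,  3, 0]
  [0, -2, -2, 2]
x^4 - 8*x^3 + 24*x^2 - 32*x + 16

Expanding det(x·I − A) (e.g. by cofactor expansion or by noting that A is similar to its Jordan form J, which has the same characteristic polynomial as A) gives
  χ_A(x) = x^4 - 8*x^3 + 24*x^2 - 32*x + 16
which factors as (x - 2)^4. The eigenvalues (with algebraic multiplicities) are λ = 2 with multiplicity 4.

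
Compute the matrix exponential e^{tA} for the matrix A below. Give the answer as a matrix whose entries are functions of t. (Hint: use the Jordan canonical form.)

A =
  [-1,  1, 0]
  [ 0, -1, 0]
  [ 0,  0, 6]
e^{tA} =
  [exp(-t), t*exp(-t), 0]
  [0, exp(-t), 0]
  [0, 0, exp(6*t)]

Strategy: write A = P · J · P⁻¹ where J is a Jordan canonical form, so e^{tA} = P · e^{tJ} · P⁻¹, and e^{tJ} can be computed block-by-block.

A has Jordan form
J =
  [-1,  1, 0]
  [ 0, -1, 0]
  [ 0,  0, 6]
(up to reordering of blocks).

Per-block formulas:
  For a 2×2 Jordan block J_2(-1): exp(t · J_2(-1)) = e^(-1t)·(I + t·N), where N is the 2×2 nilpotent shift.
  For a 1×1 block at λ = 6: exp(t · [6]) = [e^(6t)].

After assembling e^{tJ} and conjugating by P, we get:

e^{tA} =
  [exp(-t), t*exp(-t), 0]
  [0, exp(-t), 0]
  [0, 0, exp(6*t)]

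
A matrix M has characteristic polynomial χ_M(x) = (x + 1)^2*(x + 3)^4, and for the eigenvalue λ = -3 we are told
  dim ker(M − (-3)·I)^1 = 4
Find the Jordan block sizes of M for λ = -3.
Block sizes for λ = -3: [1, 1, 1, 1]

From the dimensions of kernels of powers, the number of Jordan blocks of size at least j is d_j − d_{j−1} where d_j = dim ker(N^j) (with d_0 = 0). Computing the differences gives [4].
The number of blocks of size exactly k is (#blocks of size ≥ k) − (#blocks of size ≥ k + 1), so the partition is: 4 block(s) of size 1.
In nonincreasing order the block sizes are [1, 1, 1, 1].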